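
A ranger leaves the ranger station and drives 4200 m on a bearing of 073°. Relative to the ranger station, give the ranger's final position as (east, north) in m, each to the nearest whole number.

(4016, 1228)

Leg 1 (073°, 4200 m): east 4200 sin 73° = 4016.48, north 4200 cos 73° = 1227.96
Summing: 4016.48 m east, 1227.96 m north → (4016, 1228).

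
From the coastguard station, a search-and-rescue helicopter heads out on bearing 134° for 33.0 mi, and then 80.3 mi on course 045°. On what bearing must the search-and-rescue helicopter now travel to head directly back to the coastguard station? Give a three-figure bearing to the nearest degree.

Leg 1 (134°, 33.0 mi): east 33.0 sin 134° = 23.74, north 33.0 cos 134° = -22.92
Leg 2 (045°, 80.3 mi): east 80.3 sin 45° = 56.78, north 80.3 cos 45° = 56.78
Net displacement: 80.52 east, 33.86 north. Direction back to start is (-80.52, -33.86): bearing = atan2(-80.52, -33.86) mod 360° = 247.19° ≈ 247°.

247°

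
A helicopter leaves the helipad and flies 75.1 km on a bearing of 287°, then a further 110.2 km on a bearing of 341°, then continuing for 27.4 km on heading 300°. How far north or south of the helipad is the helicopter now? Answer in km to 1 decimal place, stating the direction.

Leg 1 (287°, 75.1 km): east 75.1 sin 287° = -71.82, north 75.1 cos 287° = 21.96
Leg 2 (341°, 110.2 km): east 110.2 sin 341° = -35.88, north 110.2 cos 341° = 104.20
Leg 3 (300°, 27.4 km): east 27.4 sin 300° = -23.73, north 27.4 cos 300° = 13.70
Net north component: 139.85 km.

139.9 km north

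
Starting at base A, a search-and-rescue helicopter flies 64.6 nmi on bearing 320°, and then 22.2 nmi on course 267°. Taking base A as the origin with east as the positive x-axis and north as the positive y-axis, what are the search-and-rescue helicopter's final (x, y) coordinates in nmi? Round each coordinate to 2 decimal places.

(-63.69, 48.32)

Leg 1 (320°, 64.6 nmi): east 64.6 sin 320° = -41.52, north 64.6 cos 320° = 49.49
Leg 2 (267°, 22.2 nmi): east 22.2 sin 267° = -22.17, north 22.2 cos 267° = -1.16
Summing: -63.69 nmi east, 48.32 nmi north → (-63.69, 48.32).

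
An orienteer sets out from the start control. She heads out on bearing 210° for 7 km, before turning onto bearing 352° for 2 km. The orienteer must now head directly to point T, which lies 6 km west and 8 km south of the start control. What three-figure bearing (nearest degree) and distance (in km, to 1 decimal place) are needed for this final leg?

210°, 4.5 km

Leg 1 (210°, 7 km): east 7 sin 210° = -3.50, north 7 cos 210° = -6.06
Leg 2 (352°, 2 km): east 2 sin 352° = -0.28, north 2 cos 352° = 1.98
Current position: (-3.78, -4.08). Target: (-6, -8). Remaining: Δeast = -2.22, Δnorth = -3.92.
Bearing = atan2(-2.22, -3.92) mod 360° = 209.55°; distance = √((-2.22)² + (-3.92)²) = 4.504 km.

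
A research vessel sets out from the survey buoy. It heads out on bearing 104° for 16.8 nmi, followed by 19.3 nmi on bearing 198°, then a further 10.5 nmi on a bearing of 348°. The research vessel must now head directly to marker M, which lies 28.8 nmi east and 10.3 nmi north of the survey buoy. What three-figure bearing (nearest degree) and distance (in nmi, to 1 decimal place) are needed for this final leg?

Leg 1 (104°, 16.8 nmi): east 16.8 sin 104° = 16.30, north 16.8 cos 104° = -4.06
Leg 2 (198°, 19.3 nmi): east 19.3 sin 198° = -5.96, north 19.3 cos 198° = -18.36
Leg 3 (348°, 10.5 nmi): east 10.5 sin 348° = -2.18, north 10.5 cos 348° = 10.27
Current position: (8.15, -12.15). Target: (28.8, 10.3). Remaining: Δeast = 20.65, Δnorth = 22.45.
Bearing = atan2(20.65, 22.45) mod 360° = 42.60°; distance = √((20.65)² + (22.45)²) = 30.500 nmi.

043°, 30.5 nmi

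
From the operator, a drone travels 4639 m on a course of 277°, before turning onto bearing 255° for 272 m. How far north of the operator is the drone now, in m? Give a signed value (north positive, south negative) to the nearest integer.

495 m

Leg 1 (277°, 4639 m): east 4639 sin 277° = -4604.42, north 4639 cos 277° = 565.35
Leg 2 (255°, 272 m): east 272 sin 255° = -262.73, north 272 cos 255° = -70.40
Net north component: 494.95 m.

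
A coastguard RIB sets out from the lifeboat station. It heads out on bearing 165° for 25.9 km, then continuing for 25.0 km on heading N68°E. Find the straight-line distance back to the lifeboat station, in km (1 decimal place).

33.7 km

Leg 1 (165°, 25.9 km): east 25.9 sin 165° = 6.70, north 25.9 cos 165° = -25.02
Leg 2 (N68°E, 25.0 km): east 25.0 sin 68° = 23.18, north 25.0 cos 68° = 9.37
Net: 29.88 east, -15.65 north. Distance = √((29.88)² + (-15.65)²) = 33.734 km.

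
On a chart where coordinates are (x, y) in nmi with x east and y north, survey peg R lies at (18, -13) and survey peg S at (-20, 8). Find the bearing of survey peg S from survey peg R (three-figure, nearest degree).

Δeast = -20 − 18 = -38.00; Δnorth = 8 − -13 = 21.00.
Bearing = atan2(Δeast, Δnorth) mod 360° = 298.93° ≈ 299°.

299°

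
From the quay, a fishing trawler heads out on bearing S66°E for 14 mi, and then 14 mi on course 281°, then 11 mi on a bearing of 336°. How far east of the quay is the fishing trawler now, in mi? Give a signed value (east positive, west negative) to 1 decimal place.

Leg 1 (S66°E, 14 mi): east 14 sin 114° = 12.79, north 14 cos 114° = -5.69
Leg 2 (281°, 14 mi): east 14 sin 281° = -13.74, north 14 cos 281° = 2.67
Leg 3 (336°, 11 mi): east 11 sin 336° = -4.47, north 11 cos 336° = 10.05
Net east component: -5.43 mi.

-5.4 mi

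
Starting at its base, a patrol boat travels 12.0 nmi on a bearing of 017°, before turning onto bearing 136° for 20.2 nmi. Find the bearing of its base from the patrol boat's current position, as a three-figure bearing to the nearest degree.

Leg 1 (017°, 12.0 nmi): east 12.0 sin 17° = 3.51, north 12.0 cos 17° = 11.48
Leg 2 (136°, 20.2 nmi): east 20.2 sin 136° = 14.03, north 20.2 cos 136° = -14.53
Net displacement: 17.54 east, -3.06 north. Direction back to start is (-17.54, 3.06): bearing = atan2(-17.54, 3.06) mod 360° = 279.88° ≈ 280°.

280°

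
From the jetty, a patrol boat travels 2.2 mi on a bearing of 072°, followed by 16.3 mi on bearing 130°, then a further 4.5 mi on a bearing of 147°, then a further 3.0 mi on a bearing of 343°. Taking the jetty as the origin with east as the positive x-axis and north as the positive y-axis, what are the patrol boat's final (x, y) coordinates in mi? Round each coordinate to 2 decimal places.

(16.15, -10.70)

Leg 1 (072°, 2.2 mi): east 2.2 sin 72° = 2.09, north 2.2 cos 72° = 0.68
Leg 2 (130°, 16.3 mi): east 16.3 sin 130° = 12.49, north 16.3 cos 130° = -10.48
Leg 3 (147°, 4.5 mi): east 4.5 sin 147° = 2.45, north 4.5 cos 147° = -3.77
Leg 4 (343°, 3.0 mi): east 3.0 sin 343° = -0.88, north 3.0 cos 343° = 2.87
Summing: 16.15 mi east, -10.70 mi north → (16.15, -10.70).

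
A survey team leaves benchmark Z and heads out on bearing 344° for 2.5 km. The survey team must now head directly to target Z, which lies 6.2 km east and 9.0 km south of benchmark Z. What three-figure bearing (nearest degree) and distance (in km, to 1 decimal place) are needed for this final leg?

Leg 1 (344°, 2.5 km): east 2.5 sin 344° = -0.69, north 2.5 cos 344° = 2.40
Current position: (-0.69, 2.40). Target: (6.2, -9.0). Remaining: Δeast = 6.89, Δnorth = -11.40.
Bearing = atan2(6.89, -11.40) mod 360° = 148.86°; distance = √((6.89)² + (-11.40)²) = 13.323 km.

149°, 13.3 km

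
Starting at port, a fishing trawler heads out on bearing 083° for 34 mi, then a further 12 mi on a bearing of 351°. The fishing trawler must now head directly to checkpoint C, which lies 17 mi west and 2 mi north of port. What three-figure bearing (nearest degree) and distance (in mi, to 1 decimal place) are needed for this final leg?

254°, 50.8 mi

Leg 1 (083°, 34 mi): east 34 sin 83° = 33.75, north 34 cos 83° = 4.14
Leg 2 (351°, 12 mi): east 12 sin 351° = -1.88, north 12 cos 351° = 11.85
Current position: (31.87, 16.00). Target: (-17, 2). Remaining: Δeast = -48.87, Δnorth = -14.00.
Bearing = atan2(-48.87, -14.00) mod 360° = 254.02°; distance = √((-48.87)² + (-14.00)²) = 50.834 mi.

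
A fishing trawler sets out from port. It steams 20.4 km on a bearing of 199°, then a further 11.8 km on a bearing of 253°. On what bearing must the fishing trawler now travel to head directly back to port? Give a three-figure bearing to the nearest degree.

038°

Leg 1 (199°, 20.4 km): east 20.4 sin 199° = -6.64, north 20.4 cos 199° = -19.29
Leg 2 (253°, 11.8 km): east 11.8 sin 253° = -11.28, north 11.8 cos 253° = -3.45
Net displacement: -17.93 east, -22.74 north. Direction back to start is (17.93, 22.74): bearing = atan2(17.93, 22.74) mod 360° = 38.25° ≈ 038°.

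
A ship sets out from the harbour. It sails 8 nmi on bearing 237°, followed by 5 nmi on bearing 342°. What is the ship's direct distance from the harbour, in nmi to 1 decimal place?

Leg 1 (237°, 8 nmi): east 8 sin 237° = -6.71, north 8 cos 237° = -4.36
Leg 2 (342°, 5 nmi): east 5 sin 342° = -1.55, north 5 cos 342° = 4.76
Net: -8.25 east, 0.40 north. Distance = √((-8.25)² + (0.40)²) = 8.264 nmi.

8.3 nmi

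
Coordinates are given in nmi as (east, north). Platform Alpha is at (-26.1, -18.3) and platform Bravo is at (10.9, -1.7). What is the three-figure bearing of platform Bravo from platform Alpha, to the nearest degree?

066°

Δeast = 10.9 − -26.1 = 37.00; Δnorth = -1.7 − -18.3 = 16.60.
Bearing = atan2(Δeast, Δnorth) mod 360° = 65.84° ≈ 066°.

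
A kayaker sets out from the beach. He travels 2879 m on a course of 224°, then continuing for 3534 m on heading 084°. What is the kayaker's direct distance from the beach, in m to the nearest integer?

Leg 1 (224°, 2879 m): east 2879 sin 224° = -1999.92, north 2879 cos 224° = -2070.98
Leg 2 (084°, 3534 m): east 3534 sin 84° = 3514.64, north 3534 cos 84° = 369.40
Net: 1514.72 east, -1701.58 north. Distance = √((1514.72)² + (-1701.58)²) = 2278.099 m.

2278 m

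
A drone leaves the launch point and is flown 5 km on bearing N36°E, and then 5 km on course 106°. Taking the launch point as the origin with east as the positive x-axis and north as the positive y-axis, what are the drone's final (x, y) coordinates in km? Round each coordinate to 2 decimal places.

Leg 1 (N36°E, 5 km): east 5 sin 36° = 2.94, north 5 cos 36° = 4.05
Leg 2 (106°, 5 km): east 5 sin 106° = 4.81, north 5 cos 106° = -1.38
Summing: 7.75 km east, 2.67 km north → (7.75, 2.67).

(7.75, 2.67)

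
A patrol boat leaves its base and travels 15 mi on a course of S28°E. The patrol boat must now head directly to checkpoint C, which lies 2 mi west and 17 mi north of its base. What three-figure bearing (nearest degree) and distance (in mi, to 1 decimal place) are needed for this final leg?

Leg 1 (S28°E, 15 mi): east 15 sin 152° = 7.04, north 15 cos 152° = -13.24
Current position: (7.04, -13.24). Target: (-2, 17). Remaining: Δeast = -9.04, Δnorth = 30.24.
Bearing = atan2(-9.04, 30.24) mod 360° = 343.35°; distance = √((-9.04)² + (30.24)²) = 31.567 mi.

343°, 31.6 mi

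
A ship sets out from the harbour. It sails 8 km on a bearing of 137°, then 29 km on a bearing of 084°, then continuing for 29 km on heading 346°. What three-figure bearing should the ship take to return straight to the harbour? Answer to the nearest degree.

227°

Leg 1 (137°, 8 km): east 8 sin 137° = 5.46, north 8 cos 137° = -5.85
Leg 2 (084°, 29 km): east 29 sin 84° = 28.84, north 29 cos 84° = 3.03
Leg 3 (346°, 29 km): east 29 sin 346° = -7.02, north 29 cos 346° = 28.14
Net displacement: 27.28 east, 25.32 north. Direction back to start is (-27.28, -25.32): bearing = atan2(-27.28, -25.32) mod 360° = 227.14° ≈ 227°.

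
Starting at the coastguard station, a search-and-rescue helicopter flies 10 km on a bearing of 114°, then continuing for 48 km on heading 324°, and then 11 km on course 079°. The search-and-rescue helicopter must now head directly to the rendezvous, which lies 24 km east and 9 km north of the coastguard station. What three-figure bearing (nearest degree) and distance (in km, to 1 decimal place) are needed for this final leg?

Leg 1 (114°, 10 km): east 10 sin 114° = 9.14, north 10 cos 114° = -4.07
Leg 2 (324°, 48 km): east 48 sin 324° = -28.21, north 48 cos 324° = 38.83
Leg 3 (079°, 11 km): east 11 sin 79° = 10.80, north 11 cos 79° = 2.10
Current position: (-8.28, 36.86). Target: (24, 9). Remaining: Δeast = 32.28, Δnorth = -27.86.
Bearing = atan2(32.28, -27.86) mod 360° = 130.80°; distance = √((32.28)² + (-27.86)²) = 42.643 km.

131°, 42.6 km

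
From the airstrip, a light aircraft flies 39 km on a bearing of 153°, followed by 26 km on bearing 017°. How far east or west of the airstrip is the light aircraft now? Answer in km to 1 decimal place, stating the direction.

Leg 1 (153°, 39 km): east 39 sin 153° = 17.71, north 39 cos 153° = -34.75
Leg 2 (017°, 26 km): east 26 sin 17° = 7.60, north 26 cos 17° = 24.86
Net east component: 25.31 km.

25.3 km east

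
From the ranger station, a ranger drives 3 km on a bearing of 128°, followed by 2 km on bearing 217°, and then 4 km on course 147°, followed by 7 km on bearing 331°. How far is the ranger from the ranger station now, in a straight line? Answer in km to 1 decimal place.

0.7 km

Leg 1 (128°, 3 km): east 3 sin 128° = 2.36, north 3 cos 128° = -1.85
Leg 2 (217°, 2 km): east 2 sin 217° = -1.20, north 2 cos 217° = -1.60
Leg 3 (147°, 4 km): east 4 sin 147° = 2.18, north 4 cos 147° = -3.35
Leg 4 (331°, 7 km): east 7 sin 331° = -3.39, north 7 cos 331° = 6.12
Net: -0.05 east, -0.68 north. Distance = √((-0.05)² + (-0.68)²) = 0.679 km.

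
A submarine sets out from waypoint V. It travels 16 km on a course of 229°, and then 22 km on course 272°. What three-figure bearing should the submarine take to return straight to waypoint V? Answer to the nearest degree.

074°

Leg 1 (229°, 16 km): east 16 sin 229° = -12.08, north 16 cos 229° = -10.50
Leg 2 (272°, 22 km): east 22 sin 272° = -21.99, north 22 cos 272° = 0.77
Net displacement: -34.06 east, -9.73 north. Direction back to start is (34.06, 9.73): bearing = atan2(34.06, 9.73) mod 360° = 74.06° ≈ 074°.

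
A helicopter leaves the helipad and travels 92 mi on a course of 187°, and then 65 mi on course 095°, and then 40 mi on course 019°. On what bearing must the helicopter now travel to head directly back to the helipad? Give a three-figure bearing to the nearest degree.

Leg 1 (187°, 92 mi): east 92 sin 187° = -11.21, north 92 cos 187° = -91.31
Leg 2 (095°, 65 mi): east 65 sin 95° = 64.75, north 65 cos 95° = -5.67
Leg 3 (019°, 40 mi): east 40 sin 19° = 13.02, north 40 cos 19° = 37.82
Net displacement: 66.56 east, -59.16 north. Direction back to start is (-66.56, 59.16): bearing = atan2(-66.56, 59.16) mod 360° = 311.63° ≈ 312°.

312°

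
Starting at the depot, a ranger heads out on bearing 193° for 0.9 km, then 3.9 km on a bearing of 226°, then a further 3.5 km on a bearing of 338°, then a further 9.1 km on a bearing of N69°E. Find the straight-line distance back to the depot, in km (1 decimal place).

Leg 1 (193°, 0.9 km): east 0.9 sin 193° = -0.20, north 0.9 cos 193° = -0.88
Leg 2 (226°, 3.9 km): east 3.9 sin 226° = -2.81, north 3.9 cos 226° = -2.71
Leg 3 (338°, 3.5 km): east 3.5 sin 338° = -1.31, north 3.5 cos 338° = 3.25
Leg 4 (N69°E, 9.1 km): east 9.1 sin 69° = 8.50, north 9.1 cos 69° = 3.26
Net: 4.18 east, 2.92 north. Distance = √((4.18)² + (2.92)²) = 5.096 km.

5.1 km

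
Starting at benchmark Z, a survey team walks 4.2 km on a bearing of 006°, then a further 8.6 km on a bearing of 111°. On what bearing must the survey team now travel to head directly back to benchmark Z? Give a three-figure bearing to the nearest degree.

Leg 1 (006°, 4.2 km): east 4.2 sin 6° = 0.44, north 4.2 cos 6° = 4.18
Leg 2 (111°, 8.6 km): east 8.6 sin 111° = 8.03, north 8.6 cos 111° = -3.08
Net displacement: 8.47 east, 1.10 north. Direction back to start is (-8.47, -1.10): bearing = atan2(-8.47, -1.10) mod 360° = 262.63° ≈ 263°.

263°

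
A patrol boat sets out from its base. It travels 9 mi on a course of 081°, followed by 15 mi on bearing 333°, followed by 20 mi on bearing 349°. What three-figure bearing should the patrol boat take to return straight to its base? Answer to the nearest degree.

177°

Leg 1 (081°, 9 mi): east 9 sin 81° = 8.89, north 9 cos 81° = 1.41
Leg 2 (333°, 15 mi): east 15 sin 333° = -6.81, north 15 cos 333° = 13.37
Leg 3 (349°, 20 mi): east 20 sin 349° = -3.82, north 20 cos 349° = 19.63
Net displacement: -1.74 east, 34.41 north. Direction back to start is (1.74, -34.41): bearing = atan2(1.74, -34.41) mod 360° = 177.11° ≈ 177°.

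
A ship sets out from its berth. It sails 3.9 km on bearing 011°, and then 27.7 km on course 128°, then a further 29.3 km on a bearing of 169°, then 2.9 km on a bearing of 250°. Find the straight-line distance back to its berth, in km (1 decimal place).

49.9 km

Leg 1 (011°, 3.9 km): east 3.9 sin 11° = 0.74, north 3.9 cos 11° = 3.83
Leg 2 (128°, 27.7 km): east 27.7 sin 128° = 21.83, north 27.7 cos 128° = -17.05
Leg 3 (169°, 29.3 km): east 29.3 sin 169° = 5.59, north 29.3 cos 169° = -28.76
Leg 4 (250°, 2.9 km): east 2.9 sin 250° = -2.73, north 2.9 cos 250° = -0.99
Net: 25.44 east, -42.98 north. Distance = √((25.44)² + (-42.98)²) = 49.943 km.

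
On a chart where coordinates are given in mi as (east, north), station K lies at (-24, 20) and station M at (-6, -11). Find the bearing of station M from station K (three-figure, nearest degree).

150°

Δeast = -6 − -24 = 18.00; Δnorth = -11 − 20 = -31.00.
Bearing = atan2(Δeast, Δnorth) mod 360° = 149.86° ≈ 150°.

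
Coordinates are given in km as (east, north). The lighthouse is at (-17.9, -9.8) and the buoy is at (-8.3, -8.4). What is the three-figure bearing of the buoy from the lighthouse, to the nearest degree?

Δeast = -8.3 − -17.9 = 9.60; Δnorth = -8.4 − -9.8 = 1.40.
Bearing = atan2(Δeast, Δnorth) mod 360° = 81.70° ≈ 082°.

082°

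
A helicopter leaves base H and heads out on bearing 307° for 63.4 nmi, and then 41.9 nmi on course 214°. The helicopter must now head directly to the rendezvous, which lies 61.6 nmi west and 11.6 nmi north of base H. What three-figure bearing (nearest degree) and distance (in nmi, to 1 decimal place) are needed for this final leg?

Leg 1 (307°, 63.4 nmi): east 63.4 sin 307° = -50.63, north 63.4 cos 307° = 38.16
Leg 2 (214°, 41.9 nmi): east 41.9 sin 214° = -23.43, north 41.9 cos 214° = -34.74
Current position: (-74.06, 3.42). Target: (-61.6, 11.6). Remaining: Δeast = 12.46, Δnorth = 8.18.
Bearing = atan2(12.46, 8.18) mod 360° = 56.72°; distance = √((12.46)² + (8.18)²) = 14.909 nmi.

057°, 14.9 nmi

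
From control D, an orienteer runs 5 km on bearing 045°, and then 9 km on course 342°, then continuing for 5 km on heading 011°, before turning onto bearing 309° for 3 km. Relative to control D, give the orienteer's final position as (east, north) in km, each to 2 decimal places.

Leg 1 (045°, 5 km): east 5 sin 45° = 3.54, north 5 cos 45° = 3.54
Leg 2 (342°, 9 km): east 9 sin 342° = -2.78, north 9 cos 342° = 8.56
Leg 3 (011°, 5 km): east 5 sin 11° = 0.95, north 5 cos 11° = 4.91
Leg 4 (309°, 3 km): east 3 sin 309° = -2.33, north 3 cos 309° = 1.89
Summing: -0.62 km east, 18.89 km north → (-0.62, 18.89).

(-0.62, 18.89)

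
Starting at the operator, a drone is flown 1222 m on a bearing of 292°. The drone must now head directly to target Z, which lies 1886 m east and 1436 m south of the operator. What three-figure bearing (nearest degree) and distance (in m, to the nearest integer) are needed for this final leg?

122°, 3564 m

Leg 1 (292°, 1222 m): east 1222 sin 292° = -1133.02, north 1222 cos 292° = 457.77
Current position: (-1133.02, 457.77). Target: (1886, -1436). Remaining: Δeast = 3019.02, Δnorth = -1893.77.
Bearing = atan2(3019.02, -1893.77) mod 360° = 122.10°; distance = √((3019.02)² + (-1893.77)²) = 3563.823 m.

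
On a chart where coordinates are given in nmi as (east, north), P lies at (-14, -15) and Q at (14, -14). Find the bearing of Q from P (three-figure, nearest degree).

Δeast = 14 − -14 = 28.00; Δnorth = -14 − -15 = 1.00.
Bearing = atan2(Δeast, Δnorth) mod 360° = 87.95° ≈ 088°.

088°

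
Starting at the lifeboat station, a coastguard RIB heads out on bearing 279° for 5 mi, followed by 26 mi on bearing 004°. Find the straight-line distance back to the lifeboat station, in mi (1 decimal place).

Leg 1 (279°, 5 mi): east 5 sin 279° = -4.94, north 5 cos 279° = 0.78
Leg 2 (004°, 26 mi): east 26 sin 4° = 1.81, north 26 cos 4° = 25.94
Net: -3.12 east, 26.72 north. Distance = √((-3.12)² + (26.72)²) = 26.901 mi.

26.9 mi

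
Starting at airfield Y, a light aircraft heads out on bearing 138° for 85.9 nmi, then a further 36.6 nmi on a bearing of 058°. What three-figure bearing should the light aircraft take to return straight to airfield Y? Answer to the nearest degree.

Leg 1 (138°, 85.9 nmi): east 85.9 sin 138° = 57.48, north 85.9 cos 138° = -63.84
Leg 2 (058°, 36.6 nmi): east 36.6 sin 58° = 31.04, north 36.6 cos 58° = 19.40
Net displacement: 88.52 east, -44.44 north. Direction back to start is (-88.52, 44.44): bearing = atan2(-88.52, 44.44) mod 360° = 296.66° ≈ 297°.

297°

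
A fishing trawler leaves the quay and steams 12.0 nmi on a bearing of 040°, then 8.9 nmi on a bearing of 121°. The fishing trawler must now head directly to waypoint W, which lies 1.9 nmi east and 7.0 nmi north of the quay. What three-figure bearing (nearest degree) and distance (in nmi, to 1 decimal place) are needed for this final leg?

280°, 13.7 nmi

Leg 1 (040°, 12.0 nmi): east 12.0 sin 40° = 7.71, north 12.0 cos 40° = 9.19
Leg 2 (121°, 8.9 nmi): east 8.9 sin 121° = 7.63, north 8.9 cos 121° = -4.58
Current position: (15.34, 4.61). Target: (1.9, 7.0). Remaining: Δeast = -13.44, Δnorth = 2.39.
Bearing = atan2(-13.44, 2.39) mod 360° = 280.09°; distance = √((-13.44)² + (2.39)²) = 13.653 nmi.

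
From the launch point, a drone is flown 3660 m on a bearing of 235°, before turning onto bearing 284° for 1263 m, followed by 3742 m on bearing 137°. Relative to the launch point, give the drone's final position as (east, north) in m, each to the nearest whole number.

Leg 1 (235°, 3660 m): east 3660 sin 235° = -2998.10, north 3660 cos 235° = -2099.29
Leg 2 (284°, 1263 m): east 1263 sin 284° = -1225.48, north 1263 cos 284° = 305.55
Leg 3 (137°, 3742 m): east 3742 sin 137° = 2552.04, north 3742 cos 137° = -2736.73
Summing: -1671.54 m east, -4530.47 m north → (-1672, -4530).

(-1672, -4530)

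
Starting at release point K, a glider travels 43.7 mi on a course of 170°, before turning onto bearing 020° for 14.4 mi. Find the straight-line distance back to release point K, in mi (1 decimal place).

Leg 1 (170°, 43.7 mi): east 43.7 sin 170° = 7.59, north 43.7 cos 170° = -43.04
Leg 2 (020°, 14.4 mi): east 14.4 sin 20° = 4.93, north 14.4 cos 20° = 13.53
Net: 12.51 east, -29.50 north. Distance = √((12.51)² + (-29.50)²) = 32.048 mi.

32.0 mi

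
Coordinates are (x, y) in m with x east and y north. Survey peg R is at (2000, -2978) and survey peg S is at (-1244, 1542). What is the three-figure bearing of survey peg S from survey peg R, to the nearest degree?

Δeast = -1244 − 2000 = -3244.00; Δnorth = 1542 − -2978 = 4520.00.
Bearing = atan2(Δeast, Δnorth) mod 360° = 324.33° ≈ 324°.

324°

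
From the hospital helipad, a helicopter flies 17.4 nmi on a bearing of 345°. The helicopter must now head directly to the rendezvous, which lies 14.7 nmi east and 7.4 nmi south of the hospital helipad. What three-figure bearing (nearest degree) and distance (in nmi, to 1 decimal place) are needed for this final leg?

Leg 1 (345°, 17.4 nmi): east 17.4 sin 345° = -4.50, north 17.4 cos 345° = 16.81
Current position: (-4.50, 16.81). Target: (14.7, -7.4). Remaining: Δeast = 19.20, Δnorth = -24.21.
Bearing = atan2(19.20, -24.21) mod 360° = 141.58°; distance = √((19.20)² + (-24.21)²) = 30.899 nmi.

142°, 30.9 nmi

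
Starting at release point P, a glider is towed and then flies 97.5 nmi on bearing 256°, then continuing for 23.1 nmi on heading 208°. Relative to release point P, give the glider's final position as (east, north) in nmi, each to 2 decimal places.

Leg 1 (256°, 97.5 nmi): east 97.5 sin 256° = -94.60, north 97.5 cos 256° = -23.59
Leg 2 (208°, 23.1 nmi): east 23.1 sin 208° = -10.84, north 23.1 cos 208° = -20.40
Summing: -105.45 nmi east, -43.98 nmi north → (-105.45, -43.98).

(-105.45, -43.98)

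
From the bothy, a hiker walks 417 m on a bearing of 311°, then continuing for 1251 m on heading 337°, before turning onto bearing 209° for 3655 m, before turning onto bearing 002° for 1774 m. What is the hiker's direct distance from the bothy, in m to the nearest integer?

Leg 1 (311°, 417 m): east 417 sin 311° = -314.71, north 417 cos 311° = 273.58
Leg 2 (337°, 1251 m): east 1251 sin 337° = -488.80, north 1251 cos 337° = 1151.55
Leg 3 (209°, 3655 m): east 3655 sin 209° = -1771.98, north 3655 cos 209° = -3196.74
Leg 4 (002°, 1774 m): east 1774 sin 2° = 61.91, north 1774 cos 2° = 1772.92
Net: -2513.59 east, 1.31 north. Distance = √((-2513.59)² + (1.31)²) = 2513.586 m.

2514 m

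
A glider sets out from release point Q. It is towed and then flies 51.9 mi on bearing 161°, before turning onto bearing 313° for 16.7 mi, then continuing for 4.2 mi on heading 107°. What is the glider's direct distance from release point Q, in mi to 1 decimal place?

39.9 mi

Leg 1 (161°, 51.9 mi): east 51.9 sin 161° = 16.90, north 51.9 cos 161° = -49.07
Leg 2 (313°, 16.7 mi): east 16.7 sin 313° = -12.21, north 16.7 cos 313° = 11.39
Leg 3 (107°, 4.2 mi): east 4.2 sin 107° = 4.02, north 4.2 cos 107° = -1.23
Net: 8.70 east, -38.91 north. Distance = √((8.70)² + (-38.91)²) = 39.872 mi.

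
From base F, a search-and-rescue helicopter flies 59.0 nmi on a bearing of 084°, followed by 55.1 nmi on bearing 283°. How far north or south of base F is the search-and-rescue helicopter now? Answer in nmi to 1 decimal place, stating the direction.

18.6 nmi north

Leg 1 (084°, 59.0 nmi): east 59.0 sin 84° = 58.68, north 59.0 cos 84° = 6.17
Leg 2 (283°, 55.1 nmi): east 55.1 sin 283° = -53.69, north 55.1 cos 283° = 12.39
Net north component: 18.56 nmi.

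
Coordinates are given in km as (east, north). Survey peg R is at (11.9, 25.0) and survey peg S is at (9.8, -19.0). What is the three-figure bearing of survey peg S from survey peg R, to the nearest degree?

Δeast = 9.8 − 11.9 = -2.10; Δnorth = -19.0 − 25.0 = -44.00.
Bearing = atan2(Δeast, Δnorth) mod 360° = 182.73° ≈ 183°.

183°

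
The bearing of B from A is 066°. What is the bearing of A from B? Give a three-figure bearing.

Back-bearing = 066° + 180° = 246°.

246°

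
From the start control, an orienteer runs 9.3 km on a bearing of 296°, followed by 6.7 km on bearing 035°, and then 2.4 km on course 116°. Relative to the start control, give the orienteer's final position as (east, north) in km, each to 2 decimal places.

(-2.36, 8.51)

Leg 1 (296°, 9.3 km): east 9.3 sin 296° = -8.36, north 9.3 cos 296° = 4.08
Leg 2 (035°, 6.7 km): east 6.7 sin 35° = 3.84, north 6.7 cos 35° = 5.49
Leg 3 (116°, 2.4 km): east 2.4 sin 116° = 2.16, north 2.4 cos 116° = -1.05
Summing: -2.36 km east, 8.51 km north → (-2.36, 8.51).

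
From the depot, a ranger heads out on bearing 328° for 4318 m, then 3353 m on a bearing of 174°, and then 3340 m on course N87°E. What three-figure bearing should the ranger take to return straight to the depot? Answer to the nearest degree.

Leg 1 (328°, 4318 m): east 4318 sin 328° = -2288.19, north 4318 cos 328° = 3661.87
Leg 2 (174°, 3353 m): east 3353 sin 174° = 350.48, north 3353 cos 174° = -3334.63
Leg 3 (N87°E, 3340 m): east 3340 sin 87° = 3335.42, north 3340 cos 87° = 174.80
Net displacement: 1397.72 east, 502.04 north. Direction back to start is (-1397.72, -502.04): bearing = atan2(-1397.72, -502.04) mod 360° = 250.24° ≈ 250°.

250°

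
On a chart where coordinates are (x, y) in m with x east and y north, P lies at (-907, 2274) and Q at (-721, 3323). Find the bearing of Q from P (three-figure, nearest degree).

Δeast = -721 − -907 = 186.00; Δnorth = 3323 − 2274 = 1049.00.
Bearing = atan2(Δeast, Δnorth) mod 360° = 10.05° ≈ 010°.

010°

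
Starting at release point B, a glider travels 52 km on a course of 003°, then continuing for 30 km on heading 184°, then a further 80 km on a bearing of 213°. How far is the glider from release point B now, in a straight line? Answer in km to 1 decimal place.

Leg 1 (003°, 52 km): east 52 sin 3° = 2.72, north 52 cos 3° = 51.93
Leg 2 (184°, 30 km): east 30 sin 184° = -2.09, north 30 cos 184° = -29.93
Leg 3 (213°, 80 km): east 80 sin 213° = -43.57, north 80 cos 213° = -67.09
Net: -42.94 east, -45.09 north. Distance = √((-42.94)² + (-45.09)²) = 62.268 km.

62.3 km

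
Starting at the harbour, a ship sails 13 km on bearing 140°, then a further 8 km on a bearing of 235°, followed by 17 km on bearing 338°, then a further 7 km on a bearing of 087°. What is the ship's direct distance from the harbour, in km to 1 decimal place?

2.9 km

Leg 1 (140°, 13 km): east 13 sin 140° = 8.36, north 13 cos 140° = -9.96
Leg 2 (235°, 8 km): east 8 sin 235° = -6.55, north 8 cos 235° = -4.59
Leg 3 (338°, 17 km): east 17 sin 338° = -6.37, north 17 cos 338° = 15.76
Leg 4 (087°, 7 km): east 7 sin 87° = 6.99, north 7 cos 87° = 0.37
Net: 2.43 east, 1.58 north. Distance = √((2.43)² + (1.58)²) = 2.895 km.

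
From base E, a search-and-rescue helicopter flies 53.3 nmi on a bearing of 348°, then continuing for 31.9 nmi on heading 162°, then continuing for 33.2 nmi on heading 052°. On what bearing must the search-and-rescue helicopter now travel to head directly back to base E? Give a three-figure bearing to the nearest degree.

211°

Leg 1 (348°, 53.3 nmi): east 53.3 sin 348° = -11.08, north 53.3 cos 348° = 52.14
Leg 2 (162°, 31.9 nmi): east 31.9 sin 162° = 9.86, north 31.9 cos 162° = -30.34
Leg 3 (052°, 33.2 nmi): east 33.2 sin 52° = 26.16, north 33.2 cos 52° = 20.44
Net displacement: 24.94 east, 42.24 north. Direction back to start is (-24.94, -42.24): bearing = atan2(-24.94, -42.24) mod 360° = 210.56° ≈ 211°.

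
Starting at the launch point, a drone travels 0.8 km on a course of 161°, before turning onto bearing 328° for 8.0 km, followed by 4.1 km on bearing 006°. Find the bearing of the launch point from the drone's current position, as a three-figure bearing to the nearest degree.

161°

Leg 1 (161°, 0.8 km): east 0.8 sin 161° = 0.26, north 0.8 cos 161° = -0.76
Leg 2 (328°, 8.0 km): east 8.0 sin 328° = -4.24, north 8.0 cos 328° = 6.78
Leg 3 (006°, 4.1 km): east 4.1 sin 6° = 0.43, north 4.1 cos 6° = 4.08
Net displacement: -3.55 east, 10.11 north. Direction back to start is (3.55, -10.11): bearing = atan2(3.55, -10.11) mod 360° = 160.64° ≈ 161°.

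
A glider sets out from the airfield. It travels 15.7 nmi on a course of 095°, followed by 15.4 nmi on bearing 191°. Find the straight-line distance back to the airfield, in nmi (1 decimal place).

Leg 1 (095°, 15.7 nmi): east 15.7 sin 95° = 15.64, north 15.7 cos 95° = -1.37
Leg 2 (191°, 15.4 nmi): east 15.4 sin 191° = -2.94, north 15.4 cos 191° = -15.12
Net: 12.70 east, -16.49 north. Distance = √((12.70)² + (-16.49)²) = 20.811 nmi.

20.8 nmi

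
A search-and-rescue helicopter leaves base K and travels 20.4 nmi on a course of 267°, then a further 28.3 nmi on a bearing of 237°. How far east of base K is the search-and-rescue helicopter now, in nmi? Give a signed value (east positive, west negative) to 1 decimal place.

-44.1 nmi

Leg 1 (267°, 20.4 nmi): east 20.4 sin 267° = -20.37, north 20.4 cos 267° = -1.07
Leg 2 (237°, 28.3 nmi): east 28.3 sin 237° = -23.73, north 28.3 cos 237° = -15.41
Net east component: -44.11 nmi.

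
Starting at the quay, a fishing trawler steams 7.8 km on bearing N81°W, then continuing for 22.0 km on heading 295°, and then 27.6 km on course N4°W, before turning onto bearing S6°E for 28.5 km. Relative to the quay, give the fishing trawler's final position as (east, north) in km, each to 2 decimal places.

(-26.59, 9.71)

Leg 1 (N81°W, 7.8 km): east 7.8 sin 279° = -7.70, north 7.8 cos 279° = 1.22
Leg 2 (295°, 22.0 km): east 22.0 sin 295° = -19.94, north 22.0 cos 295° = 9.30
Leg 3 (N4°W, 27.6 km): east 27.6 sin 356° = -1.93, north 27.6 cos 356° = 27.53
Leg 4 (S6°E, 28.5 km): east 28.5 sin 174° = 2.98, north 28.5 cos 174° = -28.34
Summing: -26.59 km east, 9.71 km north → (-26.59, 9.71).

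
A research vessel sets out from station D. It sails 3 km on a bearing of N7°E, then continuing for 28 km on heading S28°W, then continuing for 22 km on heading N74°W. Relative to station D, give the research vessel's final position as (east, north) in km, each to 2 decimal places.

(-33.93, -15.68)

Leg 1 (N7°E, 3 km): east 3 sin 7° = 0.37, north 3 cos 7° = 2.98
Leg 2 (S28°W, 28 km): east 28 sin 208° = -13.15, north 28 cos 208° = -24.72
Leg 3 (N74°W, 22 km): east 22 sin 286° = -21.15, north 22 cos 286° = 6.06
Summing: -33.93 km east, -15.68 km north → (-33.93, -15.68).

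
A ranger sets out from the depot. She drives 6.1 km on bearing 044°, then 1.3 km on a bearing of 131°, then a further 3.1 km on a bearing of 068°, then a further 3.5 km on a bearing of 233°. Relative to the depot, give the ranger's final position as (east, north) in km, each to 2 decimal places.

Leg 1 (044°, 6.1 km): east 6.1 sin 44° = 4.24, north 6.1 cos 44° = 4.39
Leg 2 (131°, 1.3 km): east 1.3 sin 131° = 0.98, north 1.3 cos 131° = -0.85
Leg 3 (068°, 3.1 km): east 3.1 sin 68° = 2.87, north 3.1 cos 68° = 1.16
Leg 4 (233°, 3.5 km): east 3.5 sin 233° = -2.80, north 3.5 cos 233° = -2.11
Summing: 5.30 km east, 2.59 km north → (5.30, 2.59).

(5.30, 2.59)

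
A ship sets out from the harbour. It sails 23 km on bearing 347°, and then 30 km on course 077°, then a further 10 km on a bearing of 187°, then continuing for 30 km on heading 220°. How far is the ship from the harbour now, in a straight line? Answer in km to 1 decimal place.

Leg 1 (347°, 23 km): east 23 sin 347° = -5.17, north 23 cos 347° = 22.41
Leg 2 (077°, 30 km): east 30 sin 77° = 29.23, north 30 cos 77° = 6.75
Leg 3 (187°, 10 km): east 10 sin 187° = -1.22, north 10 cos 187° = -9.93
Leg 4 (220°, 30 km): east 30 sin 220° = -19.28, north 30 cos 220° = -22.98
Net: 3.55 east, -3.75 north. Distance = √((3.55)² + (-3.75)²) = 5.166 km.

5.2 km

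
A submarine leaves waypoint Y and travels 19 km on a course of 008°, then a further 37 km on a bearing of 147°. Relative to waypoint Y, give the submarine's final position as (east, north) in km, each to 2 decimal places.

Leg 1 (008°, 19 km): east 19 sin 8° = 2.64, north 19 cos 8° = 18.82
Leg 2 (147°, 37 km): east 37 sin 147° = 20.15, north 37 cos 147° = -31.03
Summing: 22.80 km east, -12.22 km north → (22.80, -12.22).

(22.80, -12.22)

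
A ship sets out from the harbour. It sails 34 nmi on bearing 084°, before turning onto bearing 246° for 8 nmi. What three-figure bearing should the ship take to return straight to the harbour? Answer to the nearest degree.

269°

Leg 1 (084°, 34 nmi): east 34 sin 84° = 33.81, north 34 cos 84° = 3.55
Leg 2 (246°, 8 nmi): east 8 sin 246° = -7.31, north 8 cos 246° = -3.25
Net displacement: 26.51 east, 0.30 north. Direction back to start is (-26.51, -0.30): bearing = atan2(-26.51, -0.30) mod 360° = 269.35° ≈ 269°.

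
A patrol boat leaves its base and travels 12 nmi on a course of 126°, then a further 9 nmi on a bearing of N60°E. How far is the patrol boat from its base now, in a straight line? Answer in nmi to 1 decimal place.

17.7 nmi

Leg 1 (126°, 12 nmi): east 12 sin 126° = 9.71, north 12 cos 126° = -7.05
Leg 2 (N60°E, 9 nmi): east 9 sin 60° = 7.79, north 9 cos 60° = 4.50
Net: 17.50 east, -2.55 north. Distance = √((17.50)² + (-2.55)²) = 17.688 nmi.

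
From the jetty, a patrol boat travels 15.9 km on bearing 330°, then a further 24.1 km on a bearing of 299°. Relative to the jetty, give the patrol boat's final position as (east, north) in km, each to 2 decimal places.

Leg 1 (330°, 15.9 km): east 15.9 sin 330° = -7.95, north 15.9 cos 330° = 13.77
Leg 2 (299°, 24.1 km): east 24.1 sin 299° = -21.08, north 24.1 cos 299° = 11.68
Summing: -29.03 km east, 25.45 km north → (-29.03, 25.45).

(-29.03, 25.45)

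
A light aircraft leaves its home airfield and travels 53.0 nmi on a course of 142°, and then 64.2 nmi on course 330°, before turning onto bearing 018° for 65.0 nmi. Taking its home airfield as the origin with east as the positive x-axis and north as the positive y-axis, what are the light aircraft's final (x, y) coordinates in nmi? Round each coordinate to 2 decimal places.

Leg 1 (142°, 53.0 nmi): east 53.0 sin 142° = 32.63, north 53.0 cos 142° = -41.76
Leg 2 (330°, 64.2 nmi): east 64.2 sin 330° = -32.10, north 64.2 cos 330° = 55.60
Leg 3 (018°, 65.0 nmi): east 65.0 sin 18° = 20.09, north 65.0 cos 18° = 61.82
Summing: 20.62 nmi east, 75.65 nmi north → (20.62, 75.65).

(20.62, 75.65)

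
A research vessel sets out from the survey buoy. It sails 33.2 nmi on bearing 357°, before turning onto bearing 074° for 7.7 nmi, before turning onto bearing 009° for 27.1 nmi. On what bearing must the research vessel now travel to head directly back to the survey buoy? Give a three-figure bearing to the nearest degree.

Leg 1 (357°, 33.2 nmi): east 33.2 sin 357° = -1.74, north 33.2 cos 357° = 33.15
Leg 2 (074°, 7.7 nmi): east 7.7 sin 74° = 7.40, north 7.7 cos 74° = 2.12
Leg 3 (009°, 27.1 nmi): east 27.1 sin 9° = 4.24, north 27.1 cos 9° = 26.77
Net displacement: 9.90 east, 62.04 north. Direction back to start is (-9.90, -62.04): bearing = atan2(-9.90, -62.04) mod 360° = 189.07° ≈ 189°.

189°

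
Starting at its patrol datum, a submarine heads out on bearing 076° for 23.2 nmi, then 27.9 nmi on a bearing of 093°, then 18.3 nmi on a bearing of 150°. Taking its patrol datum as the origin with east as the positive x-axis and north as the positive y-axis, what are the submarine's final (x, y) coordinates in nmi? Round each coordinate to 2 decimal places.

Leg 1 (076°, 23.2 nmi): east 23.2 sin 76° = 22.51, north 23.2 cos 76° = 5.61
Leg 2 (093°, 27.9 nmi): east 27.9 sin 93° = 27.86, north 27.9 cos 93° = -1.46
Leg 3 (150°, 18.3 nmi): east 18.3 sin 150° = 9.15, north 18.3 cos 150° = -15.85
Summing: 59.52 nmi east, -11.70 nmi north → (59.52, -11.70).

(59.52, -11.70)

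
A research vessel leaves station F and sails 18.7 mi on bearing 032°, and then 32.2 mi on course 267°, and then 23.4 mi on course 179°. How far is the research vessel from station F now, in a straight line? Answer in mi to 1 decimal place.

23.7 mi

Leg 1 (032°, 18.7 mi): east 18.7 sin 32° = 9.91, north 18.7 cos 32° = 15.86
Leg 2 (267°, 32.2 mi): east 32.2 sin 267° = -32.16, north 32.2 cos 267° = -1.69
Leg 3 (179°, 23.4 mi): east 23.4 sin 179° = 0.41, north 23.4 cos 179° = -23.40
Net: -21.84 east, -9.22 north. Distance = √((-21.84)² + (-9.22)²) = 23.706 mi.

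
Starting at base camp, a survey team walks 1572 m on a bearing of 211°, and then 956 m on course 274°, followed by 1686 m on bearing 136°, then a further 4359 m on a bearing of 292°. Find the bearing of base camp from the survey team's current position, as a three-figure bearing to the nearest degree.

079°

Leg 1 (211°, 1572 m): east 1572 sin 211° = -809.64, north 1572 cos 211° = -1347.47
Leg 2 (274°, 956 m): east 956 sin 274° = -953.67, north 956 cos 274° = 66.69
Leg 3 (136°, 1686 m): east 1686 sin 136° = 1171.19, north 1686 cos 136° = -1212.81
Leg 4 (292°, 4359 m): east 4359 sin 292° = -4041.59, north 4359 cos 292° = 1632.91
Net displacement: -4633.71 east, -860.68 north. Direction back to start is (4633.71, 860.68): bearing = atan2(4633.71, 860.68) mod 360° = 79.48° ≈ 079°.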